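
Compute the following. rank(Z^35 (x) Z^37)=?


rank(M(x)N) = rank(M)*rank(N)
35*37 = 1295


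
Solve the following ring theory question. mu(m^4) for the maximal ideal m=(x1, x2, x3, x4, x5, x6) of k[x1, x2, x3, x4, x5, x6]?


Graded Nakayama: mu(m^d) = dim_k (m^d/m^(d+1)) = #degree-4 monomials in 6 vars
C(n+d-1,d)=C(9,4)=126


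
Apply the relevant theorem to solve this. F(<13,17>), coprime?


gcd(13,17)=1 => F=ab-a-b=13*17-13-17=221-30=191


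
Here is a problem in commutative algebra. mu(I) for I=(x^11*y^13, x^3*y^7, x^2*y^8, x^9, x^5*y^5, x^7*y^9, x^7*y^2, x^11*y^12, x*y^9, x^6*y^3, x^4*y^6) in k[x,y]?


Remove redundant (divisible by others).
x^11*y^12 redundant.
x^11*y^13 redundant.
x^7*y^9 redundant.
Min: x^9, x^7*y^2, x^6*y^3, x^5*y^5, x^4*y^6, x^3*y^7, x^2*y^8, x*y^9
Count=8


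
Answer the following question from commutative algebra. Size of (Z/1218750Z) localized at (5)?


5-primary part: 1218750=5^6*78
Size=5^6=15625


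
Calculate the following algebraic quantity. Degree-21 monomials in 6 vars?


C(d+n-1,n-1)=C(26,5)=65780


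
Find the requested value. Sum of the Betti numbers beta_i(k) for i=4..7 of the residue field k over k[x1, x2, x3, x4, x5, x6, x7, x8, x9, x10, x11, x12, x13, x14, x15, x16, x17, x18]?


Koszul resolution: beta_i(k)=C(n,i), n=18
C(18,4)=3060, C(18,5)=8568, C(18,6)=18564, C(18,7)=31824
Sum=62016


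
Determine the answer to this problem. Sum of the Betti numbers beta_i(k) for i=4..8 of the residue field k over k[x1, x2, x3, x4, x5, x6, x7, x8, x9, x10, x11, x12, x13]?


Koszul resolution: beta_i(k)=C(n,i), n=13
C(13,4)=715, C(13,5)=1287, C(13,6)=1716, C(13,7)=1716, C(13,8)=1287
Sum=6721


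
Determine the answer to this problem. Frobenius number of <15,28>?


gcd(15,28)=1 => F=ab-a-b=15*28-15-28=420-43=377


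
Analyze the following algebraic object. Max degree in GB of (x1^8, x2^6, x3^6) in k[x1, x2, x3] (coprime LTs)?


Pure powers, coprime LTs => already GB.
Degrees: 8, 6, 6
Max=8


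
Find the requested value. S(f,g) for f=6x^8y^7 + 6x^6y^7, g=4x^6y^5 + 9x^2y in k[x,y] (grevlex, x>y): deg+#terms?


LT(f)=6x^8y^7, LT(g)=4x^6y^5
lcm(LM)=x^8y^7
S(f,g) (scaled by 24 to clear denominators) = 4*f - 6x^2y^2*g = 24x^6y^7 - 54x^4y^3
2 terms, deg 13.
13+2=15


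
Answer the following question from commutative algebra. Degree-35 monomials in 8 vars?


C(d+n-1,n-1)=C(42,7)=26978328


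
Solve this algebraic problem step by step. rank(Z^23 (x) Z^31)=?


rank(M(x)N) = rank(M)*rank(N)
23*31 = 713


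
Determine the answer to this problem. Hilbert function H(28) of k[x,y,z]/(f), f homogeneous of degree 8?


C(30,2)-C(22,2)=435-231=204


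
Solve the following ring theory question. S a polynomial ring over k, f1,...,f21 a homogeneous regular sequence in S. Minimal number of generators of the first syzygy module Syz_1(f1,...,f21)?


Regular sequence => Koszul complex is the minimal free resolution.
Syz_1 minimally generated by Koszul relations f_i*e_j - f_j*e_i (i<j): mu(Syz_1) = beta_2 = C(m,2) = m(m-1)/2
m=21
21*20/2 = 210


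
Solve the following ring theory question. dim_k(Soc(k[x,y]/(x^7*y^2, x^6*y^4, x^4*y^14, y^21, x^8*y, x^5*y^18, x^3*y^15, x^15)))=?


Socle = ann(m) = span of standard monomials u with x*u, y*u in I (staircase corners).
Redundant generators: x^5*y^18
Minimal generators: x^15, x^8*y, x^7*y^2, x^6*y^4, x^4*y^14, x^3*y^15, y^21
Corners: x^2y^20, x^3y^14, x^5y^13, x^6y^3, x^7y, x^14
Socle dim=6


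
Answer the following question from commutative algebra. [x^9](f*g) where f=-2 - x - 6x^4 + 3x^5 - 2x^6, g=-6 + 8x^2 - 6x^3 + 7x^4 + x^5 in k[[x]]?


[x^9] = sum a_i*b_j, i+j=9
  -6*1=-6
  3*7=21
  -2*-6=12
Sum=27


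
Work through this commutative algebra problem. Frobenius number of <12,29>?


gcd(12,29)=1 => F=ab-a-b=12*29-12-29=348-41=307


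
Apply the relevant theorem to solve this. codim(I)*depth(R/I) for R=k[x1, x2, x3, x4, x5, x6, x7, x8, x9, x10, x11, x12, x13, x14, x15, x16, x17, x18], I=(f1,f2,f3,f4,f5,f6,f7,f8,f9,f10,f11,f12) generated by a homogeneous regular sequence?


codim=12, depth=dim(R/I)=18-12=6
Product=12*6=72


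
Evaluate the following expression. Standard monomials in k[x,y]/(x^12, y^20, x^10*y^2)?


k[x,y]/I, I = (x^12, y^20, x^10*y^2)
Rect: 12x20=240. Corner: (12-10)x(20-2)=36.
dim = 240-36 = 204


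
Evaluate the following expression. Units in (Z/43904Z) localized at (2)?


Local ring = Z/128Z.
phi(128) = 2^6*(2-1) = 64


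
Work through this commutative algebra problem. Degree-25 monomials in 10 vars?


C(d+n-1,n-1)=C(34,9)=52451256


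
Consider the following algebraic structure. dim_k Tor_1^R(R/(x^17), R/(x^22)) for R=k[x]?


Tor_1(R/I,R/J)=(I cap J)/IJ=(x^22)/(x^39)
dim=39-22=min(17,22)=17


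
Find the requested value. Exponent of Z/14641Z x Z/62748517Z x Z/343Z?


Exponent = lcm of the cyclic orders; pairwise coprime => product.
11^4*13^7*7^3=14641*62748517*343=315114455827171


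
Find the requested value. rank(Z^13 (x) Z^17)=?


rank(M(x)N) = rank(M)*rank(N)
13*17 = 221


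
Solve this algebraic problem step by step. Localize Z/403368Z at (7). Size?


7-primary part: 403368=7^5*24
Size=7^5=16807


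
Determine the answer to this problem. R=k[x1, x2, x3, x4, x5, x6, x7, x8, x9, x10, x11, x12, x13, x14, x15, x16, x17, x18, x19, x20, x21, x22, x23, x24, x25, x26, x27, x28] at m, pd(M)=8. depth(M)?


pd+depth=depth(R)=28
depth=28-8=20


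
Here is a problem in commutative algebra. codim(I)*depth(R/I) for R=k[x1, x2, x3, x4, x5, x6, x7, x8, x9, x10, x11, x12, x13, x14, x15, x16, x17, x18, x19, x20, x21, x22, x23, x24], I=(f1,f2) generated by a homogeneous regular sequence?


codim=2, depth=dim(R/I)=24-2=22
Product=2*22=44


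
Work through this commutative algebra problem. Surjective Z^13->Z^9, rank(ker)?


rank(ker) = 13-9 = 4


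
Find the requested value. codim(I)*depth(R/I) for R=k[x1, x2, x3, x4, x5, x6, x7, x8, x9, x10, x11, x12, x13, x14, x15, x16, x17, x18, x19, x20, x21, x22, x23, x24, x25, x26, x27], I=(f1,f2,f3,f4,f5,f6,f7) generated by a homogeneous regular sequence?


codim=7, depth=dim(R/I)=27-7=20
Product=7*20=140


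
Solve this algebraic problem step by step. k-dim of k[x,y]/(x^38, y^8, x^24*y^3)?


k[x,y]/I, I = (x^38, y^8, x^24*y^3)
Rect: 38x8=304. Corner: (38-24)x(8-3)=70.
dim = 304-70 = 234


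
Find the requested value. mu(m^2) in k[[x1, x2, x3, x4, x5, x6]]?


C(n+d-1,d)=C(7,2)=21


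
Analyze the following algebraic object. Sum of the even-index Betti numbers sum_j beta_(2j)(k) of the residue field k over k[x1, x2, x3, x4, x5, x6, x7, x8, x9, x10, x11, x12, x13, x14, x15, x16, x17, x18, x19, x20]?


Koszul resolution: beta_i(k)=C(n,i), n=20
sum_even C(20,i) = 2^(n-1) = 2^19 = 524288


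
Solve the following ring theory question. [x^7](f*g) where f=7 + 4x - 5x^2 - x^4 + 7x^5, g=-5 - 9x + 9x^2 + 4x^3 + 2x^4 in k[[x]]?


[x^7] = sum a_i*b_j, i+j=7
  -1*4=-4
  7*9=63
Sum=59


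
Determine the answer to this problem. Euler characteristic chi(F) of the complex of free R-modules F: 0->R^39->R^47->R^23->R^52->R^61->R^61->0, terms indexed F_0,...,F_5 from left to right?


chi = sum (-1)^i * rank:
(-1)^0*39=39
(-1)^1*47=-47
(-1)^2*23=23
(-1)^3*52=-52
(-1)^4*61=61
(-1)^5*61=-61
chi=-37


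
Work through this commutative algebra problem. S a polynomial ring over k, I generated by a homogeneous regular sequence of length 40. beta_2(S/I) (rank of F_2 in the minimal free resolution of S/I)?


Regular sequence => Koszul complex is the minimal free resolution.
Syz_1 minimally generated by Koszul relations f_i*e_j - f_j*e_i (i<j): mu(Syz_1) = beta_2 = C(m,2) = m(m-1)/2
m=40
40*39/2 = 780


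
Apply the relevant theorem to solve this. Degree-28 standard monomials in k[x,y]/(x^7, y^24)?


k[x,y], I = (x^7, y^24), d = 28
Need i < 7 and d-i < 24.
Range: 5 <= i <= 6.
H(28) = 2


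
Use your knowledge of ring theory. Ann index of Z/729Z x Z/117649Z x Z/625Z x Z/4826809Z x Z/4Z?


Exponent = lcm of the cyclic orders; pairwise coprime => product.
3^6*7^6*5^4*13^6*2^2=729*117649*625*4826809*4=1034941711844722500


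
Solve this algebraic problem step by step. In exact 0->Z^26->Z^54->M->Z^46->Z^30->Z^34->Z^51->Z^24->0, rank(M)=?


Alt sum=0:
(-1)^0*26 + (-1)^1*54 + (-1)^2*? + (-1)^3*46 + (-1)^4*30 + (-1)^5*34 + (-1)^6*51 + (-1)^7*24=0
rank(M)=51


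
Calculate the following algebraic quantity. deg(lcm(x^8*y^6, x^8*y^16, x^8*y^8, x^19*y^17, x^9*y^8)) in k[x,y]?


lcm = componentwise max:
x: max(8,8,8,19,9)=19
y: max(6,16,8,17,8)=17
Total=19+17=36


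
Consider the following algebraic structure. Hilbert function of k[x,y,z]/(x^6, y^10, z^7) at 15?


Need i<6, j<10, k<7 with i+j+k=15.
For each i, j ranges over max(0,15-i-6)..min(9,15-i):
  i=0: j in [9,9] -> 1
  i=1: j in [8,9] -> 2
  i=2: j in [7,9] -> 3
  i=3: j in [6,9] -> 4
  i=4: j in [5,9] -> 5
  i=5: j in [4,9] -> 6
H(15) = 1+2+3+4+5+6 = 21


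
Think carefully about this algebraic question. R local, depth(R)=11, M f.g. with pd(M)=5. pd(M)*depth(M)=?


pd+depth=11
depth=11-5=6
pd*depth=5*6=30


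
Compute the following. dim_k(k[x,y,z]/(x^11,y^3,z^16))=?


Basis: x^iy^jz^k, i<11,j<3,k<16
11*3*16=528


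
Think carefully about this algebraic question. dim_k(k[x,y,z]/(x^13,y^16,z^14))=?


Basis: x^iy^jz^k, i<13,j<16,k<14
13*16*14=2912


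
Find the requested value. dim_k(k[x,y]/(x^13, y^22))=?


Basis: x^i*y^j, i<13, j<22
13*22=286


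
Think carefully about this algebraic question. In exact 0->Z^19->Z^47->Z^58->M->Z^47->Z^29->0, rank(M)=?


Alt sum=0:
(-1)^0*19 + (-1)^1*47 + (-1)^2*58 + (-1)^3*? + (-1)^4*47 + (-1)^5*29=0
rank(M)=48


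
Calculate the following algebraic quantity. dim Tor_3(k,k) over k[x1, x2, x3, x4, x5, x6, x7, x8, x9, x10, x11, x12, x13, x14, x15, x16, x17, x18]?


Koszul: C(n,i)=C(18,3)=816


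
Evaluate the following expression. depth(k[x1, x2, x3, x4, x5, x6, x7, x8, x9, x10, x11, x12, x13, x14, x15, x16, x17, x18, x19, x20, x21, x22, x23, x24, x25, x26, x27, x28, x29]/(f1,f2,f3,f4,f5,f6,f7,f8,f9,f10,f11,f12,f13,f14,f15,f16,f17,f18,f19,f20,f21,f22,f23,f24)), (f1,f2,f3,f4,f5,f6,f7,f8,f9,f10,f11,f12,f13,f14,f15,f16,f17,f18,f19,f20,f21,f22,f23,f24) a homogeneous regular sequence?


depth(R)=29
depth(R/I)=29-24=5


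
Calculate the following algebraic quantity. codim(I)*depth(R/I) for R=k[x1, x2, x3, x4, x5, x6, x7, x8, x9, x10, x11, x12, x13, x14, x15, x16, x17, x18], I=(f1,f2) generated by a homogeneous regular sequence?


codim=2, depth=dim(R/I)=18-2=16
Product=2*16=32


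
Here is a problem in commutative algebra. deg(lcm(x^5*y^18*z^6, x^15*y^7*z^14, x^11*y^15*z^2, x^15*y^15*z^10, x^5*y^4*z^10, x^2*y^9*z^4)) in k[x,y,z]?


lcm = componentwise max:
x: max(5,15,11,15,5,2)=15
y: max(18,7,15,15,4,9)=18
z: max(6,14,2,10,10,4)=14
Total=15+18+14=47


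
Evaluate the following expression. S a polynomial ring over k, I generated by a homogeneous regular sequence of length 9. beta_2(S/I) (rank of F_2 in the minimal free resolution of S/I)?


Regular sequence => Koszul complex is the minimal free resolution.
Syz_1 minimally generated by Koszul relations f_i*e_j - f_j*e_i (i<j): mu(Syz_1) = beta_2 = C(m,2) = m(m-1)/2
m=9
9*8/2 = 36


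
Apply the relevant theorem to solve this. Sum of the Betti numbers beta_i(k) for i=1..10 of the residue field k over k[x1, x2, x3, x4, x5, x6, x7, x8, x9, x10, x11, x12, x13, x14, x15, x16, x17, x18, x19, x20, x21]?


Koszul resolution: beta_i(k)=C(n,i), n=21
C(21,1)=21, C(21,2)=210, C(21,3)=1330, C(21,4)=5985, C(21,5)=20349, C(21,6)=54264, C(21,7)=116280, C(21,8)=203490, C(21,9)=293930, C(21,10)=352716
Sum=1048575


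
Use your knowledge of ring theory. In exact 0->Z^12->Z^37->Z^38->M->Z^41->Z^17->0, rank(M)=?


Alt sum=0:
(-1)^0*12 + (-1)^1*37 + (-1)^2*38 + (-1)^3*? + (-1)^4*41 + (-1)^5*17=0
rank(M)=37


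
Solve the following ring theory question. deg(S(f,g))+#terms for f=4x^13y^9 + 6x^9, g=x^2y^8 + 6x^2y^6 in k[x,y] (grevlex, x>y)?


LT(f)=4x^13y^9, LT(g)=x^2y^8
lcm(LM)=x^13y^9
S(f,g) (scaled by 4 to clear denominators) = 1*f - 4x^11y*g = -24x^13y^7 + 6x^9
2 terms, deg 20.
20+2=22


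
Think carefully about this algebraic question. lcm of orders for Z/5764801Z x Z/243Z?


Exponent = lcm of the cyclic orders; pairwise coprime => product.
7^8*3^5=5764801*243=1400846643


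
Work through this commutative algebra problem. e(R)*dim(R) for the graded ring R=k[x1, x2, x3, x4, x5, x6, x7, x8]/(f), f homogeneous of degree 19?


e(R)=deg(f)=19, dim(R)=8-1=7
e*dim=19*7=133


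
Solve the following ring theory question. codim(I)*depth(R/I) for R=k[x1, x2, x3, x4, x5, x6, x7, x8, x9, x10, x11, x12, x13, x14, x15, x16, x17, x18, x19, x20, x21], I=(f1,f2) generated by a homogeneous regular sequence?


codim=2, depth=dim(R/I)=21-2=19
Product=2*19=38


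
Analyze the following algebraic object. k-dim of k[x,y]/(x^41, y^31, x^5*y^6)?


k[x,y]/I, I = (x^41, y^31, x^5*y^6)
Rect: 41x31=1271. Corner: (41-5)x(31-6)=900.
dim = 1271-900 = 371


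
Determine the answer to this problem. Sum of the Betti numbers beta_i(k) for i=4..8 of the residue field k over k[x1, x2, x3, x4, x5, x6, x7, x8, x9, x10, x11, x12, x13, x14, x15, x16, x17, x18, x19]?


Koszul resolution: beta_i(k)=C(n,i), n=19
C(19,4)=3876, C(19,5)=11628, C(19,6)=27132, C(19,7)=50388, C(19,8)=75582
Sum=168606


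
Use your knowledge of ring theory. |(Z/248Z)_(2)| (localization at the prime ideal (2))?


2-primary part: 248=2^3*31
Size=2^3=8


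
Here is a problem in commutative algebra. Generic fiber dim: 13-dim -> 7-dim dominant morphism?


dim(fiber)=dim(X)-dim(Y)=13-7=6


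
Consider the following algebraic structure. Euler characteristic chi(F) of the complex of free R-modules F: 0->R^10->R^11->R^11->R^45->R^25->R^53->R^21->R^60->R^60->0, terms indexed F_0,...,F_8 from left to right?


chi = sum (-1)^i * rank:
(-1)^0*10=10
(-1)^1*11=-11
(-1)^2*11=11
(-1)^3*45=-45
(-1)^4*25=25
(-1)^5*53=-53
(-1)^6*21=21
(-1)^7*60=-60
(-1)^8*60=60
chi=-42


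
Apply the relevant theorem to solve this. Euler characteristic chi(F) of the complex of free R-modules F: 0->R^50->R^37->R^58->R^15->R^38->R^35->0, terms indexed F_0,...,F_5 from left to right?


chi = sum (-1)^i * rank:
(-1)^0*50=50
(-1)^1*37=-37
(-1)^2*58=58
(-1)^3*15=-15
(-1)^4*38=38
(-1)^5*35=-35
chi=59


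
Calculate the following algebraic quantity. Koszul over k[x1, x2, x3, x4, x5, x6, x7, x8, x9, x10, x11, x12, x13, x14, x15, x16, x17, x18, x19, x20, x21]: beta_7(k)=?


C(n,i)=C(21,7)=116280


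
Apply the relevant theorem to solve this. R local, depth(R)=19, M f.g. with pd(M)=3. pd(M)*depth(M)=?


pd+depth=19
depth=19-3=16
pd*depth=3*16=48


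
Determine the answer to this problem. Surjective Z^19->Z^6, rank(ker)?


rank(ker) = 19-6 = 13


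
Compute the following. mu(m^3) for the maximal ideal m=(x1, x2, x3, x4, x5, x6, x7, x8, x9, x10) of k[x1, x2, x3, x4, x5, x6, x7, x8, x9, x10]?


Graded Nakayama: mu(m^d) = dim_k (m^d/m^(d+1)) = #degree-3 monomials in 10 vars
C(n+d-1,d)=C(12,3)=220


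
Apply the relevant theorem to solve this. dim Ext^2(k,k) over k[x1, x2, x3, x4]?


C(n,i)=C(4,2)=6


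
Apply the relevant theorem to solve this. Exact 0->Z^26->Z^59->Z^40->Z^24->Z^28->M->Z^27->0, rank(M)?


Alt sum=0:
(-1)^0*26 + (-1)^1*59 + (-1)^2*40 + (-1)^3*24 + (-1)^4*28 + (-1)^5*? + (-1)^6*27=0
rank(M)=38


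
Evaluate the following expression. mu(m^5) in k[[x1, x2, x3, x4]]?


C(n+d-1,d)=C(8,5)=56


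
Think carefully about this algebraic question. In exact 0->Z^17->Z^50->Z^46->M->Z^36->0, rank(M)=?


Alt sum=0:
(-1)^0*17 + (-1)^1*50 + (-1)^2*46 + (-1)^3*? + (-1)^4*36=0
rank(M)=49


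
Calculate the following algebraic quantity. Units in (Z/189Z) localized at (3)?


Local ring = Z/27Z.
phi(27) = 3^2*(3-1) = 18


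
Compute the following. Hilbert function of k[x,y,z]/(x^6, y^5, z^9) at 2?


Need i<6, j<5, k<9 with i+j+k=2.
For each i, j ranges over max(0,2-i-8)..min(4,2-i):
  i=0: j in [0,2] -> 3
  i=1: j in [0,1] -> 2
  i=2: j in [0,0] -> 1
H(2) = 3+2+1 = 6


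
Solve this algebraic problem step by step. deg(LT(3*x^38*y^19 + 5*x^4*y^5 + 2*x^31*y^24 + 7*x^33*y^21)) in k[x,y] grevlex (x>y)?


LT: 3*x^38*y^19
deg_x=38, deg_y=19
Total=38+19=57


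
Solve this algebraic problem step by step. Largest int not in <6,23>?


gcd(6,23)=1 => F=ab-a-b=6*23-6-23=138-29=109


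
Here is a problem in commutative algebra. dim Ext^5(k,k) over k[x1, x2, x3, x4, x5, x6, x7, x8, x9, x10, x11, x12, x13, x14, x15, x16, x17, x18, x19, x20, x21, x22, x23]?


C(n,i)=C(23,5)=33649


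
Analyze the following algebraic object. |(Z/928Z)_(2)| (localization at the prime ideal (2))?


2-primary part: 928=2^5*29
Size=2^5=32


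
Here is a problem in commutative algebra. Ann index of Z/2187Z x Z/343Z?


Exponent = lcm of the cyclic orders; pairwise coprime => product.
3^7*7^3=2187*343=750141


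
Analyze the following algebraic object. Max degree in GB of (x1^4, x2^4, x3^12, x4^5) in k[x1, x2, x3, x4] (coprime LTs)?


Pure powers, coprime LTs => already GB.
Degrees: 4, 4, 12, 5
Max=12


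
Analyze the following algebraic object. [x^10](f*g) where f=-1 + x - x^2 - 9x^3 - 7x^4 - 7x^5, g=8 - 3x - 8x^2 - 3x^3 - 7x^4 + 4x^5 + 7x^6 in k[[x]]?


[x^10] = sum a_i*b_j, i+j=10
  -7*7=-49
  -7*4=-28
Sum=-77


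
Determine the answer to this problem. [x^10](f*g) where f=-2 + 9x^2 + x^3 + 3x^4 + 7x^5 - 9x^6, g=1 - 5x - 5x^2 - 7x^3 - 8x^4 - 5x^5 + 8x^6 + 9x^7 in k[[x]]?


[x^10] = sum a_i*b_j, i+j=10
  1*9=9
  3*8=24
  7*-5=-35
  -9*-8=72
Sum=70


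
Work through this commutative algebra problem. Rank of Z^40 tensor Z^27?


rank(M(x)N) = rank(M)*rank(N)
40*27 = 1080


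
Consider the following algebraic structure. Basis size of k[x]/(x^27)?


Basis: 1,x,...,x^26
dim=27


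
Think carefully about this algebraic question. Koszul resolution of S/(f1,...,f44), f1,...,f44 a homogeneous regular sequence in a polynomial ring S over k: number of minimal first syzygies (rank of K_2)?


Regular sequence => Koszul complex is the minimal free resolution.
Syz_1 minimally generated by Koszul relations f_i*e_j - f_j*e_i (i<j): mu(Syz_1) = beta_2 = C(m,2) = m(m-1)/2
m=44
44*43/2 = 946


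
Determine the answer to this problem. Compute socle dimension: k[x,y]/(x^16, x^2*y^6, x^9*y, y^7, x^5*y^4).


Socle = ann(m) = span of standard monomials u with x*u, y*u in I (staircase corners).
Minimal generators: x^16, x^9*y, x^5*y^4, x^2*y^6, y^7
Corners: xy^6, x^4y^5, x^8y^3, x^15
Socle dim=4


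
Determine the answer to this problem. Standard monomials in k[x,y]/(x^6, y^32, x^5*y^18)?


k[x,y]/I, I = (x^6, y^32, x^5*y^18)
Rect: 6x32=192. Corner: (6-5)x(32-18)=14.
dim = 192-14 = 178


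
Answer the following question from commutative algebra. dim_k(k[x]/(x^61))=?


Basis: 1,x,...,x^60
dim=61


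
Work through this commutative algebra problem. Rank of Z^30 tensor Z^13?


rank(M(x)N) = rank(M)*rank(N)
30*13 = 390


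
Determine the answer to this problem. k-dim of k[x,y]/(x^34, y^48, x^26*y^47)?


k[x,y]/I, I = (x^34, y^48, x^26*y^47)
Rect: 34x48=1632. Corner: (34-26)x(48-47)=8.
dim = 1632-8 = 1624


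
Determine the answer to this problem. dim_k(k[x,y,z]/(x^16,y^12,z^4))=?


Basis: x^iy^jz^k, i<16,j<12,k<4
16*12*4=768


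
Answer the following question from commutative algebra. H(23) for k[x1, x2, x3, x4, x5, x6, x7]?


C(d+n-1,n-1)=C(29,6)=475020


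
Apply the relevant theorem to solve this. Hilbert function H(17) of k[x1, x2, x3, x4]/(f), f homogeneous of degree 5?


C(20,3)-C(15,3)=1140-455=685


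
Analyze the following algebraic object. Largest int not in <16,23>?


gcd(16,23)=1 => F=ab-a-b=16*23-16-23=368-39=329


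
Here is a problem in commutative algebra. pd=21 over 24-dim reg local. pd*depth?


pd+depth=24
depth=24-21=3
pd*depth=21*3=63


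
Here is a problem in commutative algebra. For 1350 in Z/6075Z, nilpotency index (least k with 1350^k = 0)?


1350^k mod 6075:
k=1: 1350
k=2: 0
First zero at k = 2


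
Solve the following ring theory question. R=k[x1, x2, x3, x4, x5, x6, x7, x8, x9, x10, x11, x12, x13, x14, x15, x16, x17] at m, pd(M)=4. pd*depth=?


pd+depth=17
depth=17-4=13
pd*depth=4*13=52


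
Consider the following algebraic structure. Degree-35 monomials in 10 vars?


C(d+n-1,n-1)=C(44,9)=708930508


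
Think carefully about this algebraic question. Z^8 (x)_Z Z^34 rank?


rank(M(x)N) = rank(M)*rank(N)
8*34 = 272


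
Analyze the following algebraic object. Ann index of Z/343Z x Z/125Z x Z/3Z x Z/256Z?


Exponent = lcm of the cyclic orders; pairwise coprime => product.
7^3*5^3*3^1*2^8=343*125*3*256=32928000


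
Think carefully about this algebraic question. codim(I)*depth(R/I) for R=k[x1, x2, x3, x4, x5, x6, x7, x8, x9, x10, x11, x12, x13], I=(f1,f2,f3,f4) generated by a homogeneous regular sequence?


codim=4, depth=dim(R/I)=13-4=9
Product=4*9=36


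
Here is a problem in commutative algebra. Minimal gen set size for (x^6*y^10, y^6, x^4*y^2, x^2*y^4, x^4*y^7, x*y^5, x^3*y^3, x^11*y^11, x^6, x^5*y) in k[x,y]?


Remove redundant (divisible by others).
x^4*y^7 redundant.
x^11*y^11 redundant.
x^6*y^10 redundant.
Min: x^6, x^5*y, x^4*y^2, x^3*y^3, x^2*y^4, x*y^5, y^6
Count=7


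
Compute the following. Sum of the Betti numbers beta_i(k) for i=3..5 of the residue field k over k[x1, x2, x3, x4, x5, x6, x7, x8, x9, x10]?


Koszul resolution: beta_i(k)=C(n,i), n=10
C(10,3)=120, C(10,4)=210, C(10,5)=252
Sum=582


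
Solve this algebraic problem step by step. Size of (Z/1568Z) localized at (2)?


2-primary part: 1568=2^5*49
Size=2^5=32


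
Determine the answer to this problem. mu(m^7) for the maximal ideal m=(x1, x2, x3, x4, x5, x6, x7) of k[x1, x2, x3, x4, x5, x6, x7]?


Graded Nakayama: mu(m^d) = dim_k (m^d/m^(d+1)) = #degree-7 monomials in 7 vars
C(n+d-1,d)=C(13,7)=1716


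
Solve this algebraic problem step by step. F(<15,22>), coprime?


gcd(15,22)=1 => F=ab-a-b=15*22-15-22=330-37=293


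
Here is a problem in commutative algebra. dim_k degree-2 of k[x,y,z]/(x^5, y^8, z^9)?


Need i<5, j<8, k<9 with i+j+k=2.
For each i, j ranges over max(0,2-i-8)..min(7,2-i):
  i=0: j in [0,2] -> 3
  i=1: j in [0,1] -> 2
  i=2: j in [0,0] -> 1
H(2) = 3+2+1 = 6


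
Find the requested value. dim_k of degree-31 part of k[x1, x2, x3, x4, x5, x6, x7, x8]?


C(d+n-1,n-1)=C(38,7)=12620256


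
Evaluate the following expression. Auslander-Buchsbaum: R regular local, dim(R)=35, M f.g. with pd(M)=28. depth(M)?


pd+depth=depth(R)=35
depth=35-28=7


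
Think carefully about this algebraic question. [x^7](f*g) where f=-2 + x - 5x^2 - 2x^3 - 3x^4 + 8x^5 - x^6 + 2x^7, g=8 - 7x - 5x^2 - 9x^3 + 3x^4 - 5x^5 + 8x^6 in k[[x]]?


[x^7] = sum a_i*b_j, i+j=7
  1*8=8
  -5*-5=25
  -2*3=-6
  -3*-9=27
  8*-5=-40
  -1*-7=7
  2*8=16
Sum=37


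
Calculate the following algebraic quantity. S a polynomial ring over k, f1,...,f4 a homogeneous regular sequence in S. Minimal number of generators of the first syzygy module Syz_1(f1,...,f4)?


Regular sequence => Koszul complex is the minimal free resolution.
Syz_1 minimally generated by Koszul relations f_i*e_j - f_j*e_i (i<j): mu(Syz_1) = beta_2 = C(m,2) = m(m-1)/2
m=4
4*3/2 = 6


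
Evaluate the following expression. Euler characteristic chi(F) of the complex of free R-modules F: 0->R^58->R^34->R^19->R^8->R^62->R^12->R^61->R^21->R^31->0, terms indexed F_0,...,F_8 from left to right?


chi = sum (-1)^i * rank:
(-1)^0*58=58
(-1)^1*34=-34
(-1)^2*19=19
(-1)^3*8=-8
(-1)^4*62=62
(-1)^5*12=-12
(-1)^6*61=61
(-1)^7*21=-21
(-1)^8*31=31
chi=156


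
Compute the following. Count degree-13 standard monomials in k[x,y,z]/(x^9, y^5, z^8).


Need i<9, j<5, k<8 with i+j+k=13.
For each i, j ranges over max(0,13-i-7)..min(4,13-i):
  i=0: j in [6,4] -> 0
  i=1: j in [5,4] -> 0
  i=2: j in [4,4] -> 1
  i=3: j in [3,4] -> 2
  i=4: j in [2,4] -> 3
  i=5: j in [1,4] -> 4
  i=6: j in [0,4] -> 5
  i=7: j in [0,4] -> 5
  i=8: j in [0,4] -> 5
H(13) = 0+0+1+2+3+4+5+5+5 = 25


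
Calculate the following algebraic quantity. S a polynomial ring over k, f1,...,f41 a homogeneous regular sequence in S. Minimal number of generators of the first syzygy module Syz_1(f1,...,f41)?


Regular sequence => Koszul complex is the minimal free resolution.
Syz_1 minimally generated by Koszul relations f_i*e_j - f_j*e_i (i<j): mu(Syz_1) = beta_2 = C(m,2) = m(m-1)/2
m=41
41*40/2 = 820


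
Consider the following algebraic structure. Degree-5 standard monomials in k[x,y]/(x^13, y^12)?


k[x,y], I = (x^13, y^12), d = 5
Need i < 13 and d-i < 12.
Range: 0 <= i <= 5.
H(5) = 6


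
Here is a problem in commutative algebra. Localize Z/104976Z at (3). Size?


3-primary part: 104976=3^8*16
Size=3^8=6561


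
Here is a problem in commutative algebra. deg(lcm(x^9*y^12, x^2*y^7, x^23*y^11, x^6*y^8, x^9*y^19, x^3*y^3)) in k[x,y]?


lcm = componentwise max:
x: max(9,2,23,6,9,3)=23
y: max(12,7,11,8,19,3)=19
Total=23+19=42


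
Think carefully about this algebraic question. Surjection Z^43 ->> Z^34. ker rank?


rank(ker) = 43-34 = 9


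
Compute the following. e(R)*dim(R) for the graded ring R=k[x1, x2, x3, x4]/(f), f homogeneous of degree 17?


e(R)=deg(f)=17, dim(R)=4-1=3
e*dim=17*3=51


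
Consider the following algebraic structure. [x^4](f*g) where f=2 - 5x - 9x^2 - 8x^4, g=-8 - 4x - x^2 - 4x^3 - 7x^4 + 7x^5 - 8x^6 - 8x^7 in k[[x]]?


[x^4] = sum a_i*b_j, i+j=4
  2*-7=-14
  -5*-4=20
  -9*-1=9
  -8*-8=64
Sum=79


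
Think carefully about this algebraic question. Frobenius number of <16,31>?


gcd(16,31)=1 => F=ab-a-b=16*31-16-31=496-47=449


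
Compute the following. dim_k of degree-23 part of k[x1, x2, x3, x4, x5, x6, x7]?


C(d+n-1,n-1)=C(29,6)=475020


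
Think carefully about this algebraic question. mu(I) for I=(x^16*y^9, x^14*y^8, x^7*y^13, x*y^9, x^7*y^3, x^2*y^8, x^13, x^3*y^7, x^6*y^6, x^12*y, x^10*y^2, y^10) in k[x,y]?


Remove redundant (divisible by others).
x^7*y^13 redundant.
x^14*y^8 redundant.
x^16*y^9 redundant.
Min: x^13, x^12*y, x^10*y^2, x^7*y^3, x^6*y^6, x^3*y^7, x^2*y^8, x*y^9, y^10
Count=9


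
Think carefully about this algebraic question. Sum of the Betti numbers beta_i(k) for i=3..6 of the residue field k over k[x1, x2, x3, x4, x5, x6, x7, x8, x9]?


Koszul resolution: beta_i(k)=C(n,i), n=9
C(9,3)=84, C(9,4)=126, C(9,5)=126, C(9,6)=84
Sum=420


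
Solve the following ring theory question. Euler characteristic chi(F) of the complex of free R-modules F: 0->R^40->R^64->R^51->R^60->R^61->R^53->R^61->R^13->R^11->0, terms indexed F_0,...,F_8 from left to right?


chi = sum (-1)^i * rank:
(-1)^0*40=40
(-1)^1*64=-64
(-1)^2*51=51
(-1)^3*60=-60
(-1)^4*61=61
(-1)^5*53=-53
(-1)^6*61=61
(-1)^7*13=-13
(-1)^8*11=11
chi=34


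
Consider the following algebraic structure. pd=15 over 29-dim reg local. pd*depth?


pd+depth=29
depth=29-15=14
pd*depth=15*14=210


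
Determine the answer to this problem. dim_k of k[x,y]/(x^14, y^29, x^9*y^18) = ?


k[x,y]/I, I = (x^14, y^29, x^9*y^18)
Rect: 14x29=406. Corner: (14-9)x(29-18)=55.
dim = 406-55 = 351


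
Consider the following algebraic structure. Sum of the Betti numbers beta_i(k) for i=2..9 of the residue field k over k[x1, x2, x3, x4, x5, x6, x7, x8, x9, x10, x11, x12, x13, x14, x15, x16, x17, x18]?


Koszul resolution: beta_i(k)=C(n,i), n=18
C(18,2)=153, C(18,3)=816, C(18,4)=3060, C(18,5)=8568, C(18,6)=18564, C(18,7)=31824, C(18,8)=43758, C(18,9)=48620
Sum=155363


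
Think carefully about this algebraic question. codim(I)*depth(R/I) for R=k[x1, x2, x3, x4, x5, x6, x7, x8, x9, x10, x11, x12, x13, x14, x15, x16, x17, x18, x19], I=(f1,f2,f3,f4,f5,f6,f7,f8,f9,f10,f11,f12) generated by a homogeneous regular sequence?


codim=12, depth=dim(R/I)=19-12=7
Product=12*7=84


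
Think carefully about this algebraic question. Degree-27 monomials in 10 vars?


C(d+n-1,n-1)=C(36,9)=94143280


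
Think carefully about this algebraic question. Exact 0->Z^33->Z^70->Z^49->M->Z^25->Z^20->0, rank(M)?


Alt sum=0:
(-1)^0*33 + (-1)^1*70 + (-1)^2*49 + (-1)^3*? + (-1)^4*25 + (-1)^5*20=0
rank(M)=17


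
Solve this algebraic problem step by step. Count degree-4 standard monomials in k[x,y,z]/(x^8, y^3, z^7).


Need i<8, j<3, k<7 with i+j+k=4.
For each i, j ranges over max(0,4-i-6)..min(2,4-i):
  i=0: j in [0,2] -> 3
  i=1: j in [0,2] -> 3
  i=2: j in [0,2] -> 3
  i=3: j in [0,1] -> 2
  i=4: j in [0,0] -> 1
H(4) = 3+3+3+2+1 = 12


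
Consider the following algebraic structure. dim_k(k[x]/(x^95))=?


Basis: 1,x,...,x^94
dim=95


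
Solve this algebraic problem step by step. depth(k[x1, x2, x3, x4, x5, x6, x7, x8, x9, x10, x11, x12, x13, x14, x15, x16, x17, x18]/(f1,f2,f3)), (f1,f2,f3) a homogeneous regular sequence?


depth(R)=18
depth(R/I)=18-3=15


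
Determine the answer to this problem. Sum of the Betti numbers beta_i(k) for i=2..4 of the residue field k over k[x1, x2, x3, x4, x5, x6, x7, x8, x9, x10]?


Koszul resolution: beta_i(k)=C(n,i), n=10
C(10,2)=45, C(10,3)=120, C(10,4)=210
Sum=375


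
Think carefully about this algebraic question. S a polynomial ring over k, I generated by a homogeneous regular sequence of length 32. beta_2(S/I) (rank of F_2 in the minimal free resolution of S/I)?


Regular sequence => Koszul complex is the minimal free resolution.
Syz_1 minimally generated by Koszul relations f_i*e_j - f_j*e_i (i<j): mu(Syz_1) = beta_2 = C(m,2) = m(m-1)/2
m=32
32*31/2 = 496


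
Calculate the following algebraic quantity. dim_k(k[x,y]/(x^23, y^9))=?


Basis: x^i*y^j, i<23, j<9
23*9=207


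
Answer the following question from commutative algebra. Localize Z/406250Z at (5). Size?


5-primary part: 406250=5^6*26
Size=5^6=15625


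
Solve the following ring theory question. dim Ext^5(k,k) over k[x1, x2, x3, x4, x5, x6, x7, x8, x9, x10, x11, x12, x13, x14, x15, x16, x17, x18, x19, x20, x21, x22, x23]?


C(n,i)=C(23,5)=33649


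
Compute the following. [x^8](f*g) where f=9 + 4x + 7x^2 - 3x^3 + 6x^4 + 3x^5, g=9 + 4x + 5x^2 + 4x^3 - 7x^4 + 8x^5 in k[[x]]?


[x^8] = sum a_i*b_j, i+j=8
  -3*8=-24
  6*-7=-42
  3*4=12
Sum=-54


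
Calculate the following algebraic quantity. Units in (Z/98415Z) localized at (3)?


Local ring = Z/19683Z.
phi(19683) = 3^8*(3-1) = 13122


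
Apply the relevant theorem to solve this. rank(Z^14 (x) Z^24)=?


rank(M(x)N) = rank(M)*rank(N)
14*24 = 336


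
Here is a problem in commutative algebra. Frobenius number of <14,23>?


gcd(14,23)=1 => F=ab-a-b=14*23-14-23=322-37=285


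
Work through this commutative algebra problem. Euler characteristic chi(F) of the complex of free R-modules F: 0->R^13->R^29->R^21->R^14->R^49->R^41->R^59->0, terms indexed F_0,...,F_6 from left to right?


chi = sum (-1)^i * rank:
(-1)^0*13=13
(-1)^1*29=-29
(-1)^2*21=21
(-1)^3*14=-14
(-1)^4*49=49
(-1)^5*41=-41
(-1)^6*59=59
chi=58


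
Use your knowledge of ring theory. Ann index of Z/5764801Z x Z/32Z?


Exponent = lcm of the cyclic orders; pairwise coprime => product.
7^8*2^5=5764801*32=184473632


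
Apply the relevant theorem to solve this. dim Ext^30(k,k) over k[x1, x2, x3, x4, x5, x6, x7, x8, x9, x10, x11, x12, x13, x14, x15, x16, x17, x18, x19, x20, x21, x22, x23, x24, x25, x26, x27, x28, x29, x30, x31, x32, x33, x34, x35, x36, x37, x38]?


C(n,i)=C(38,30)=48903492


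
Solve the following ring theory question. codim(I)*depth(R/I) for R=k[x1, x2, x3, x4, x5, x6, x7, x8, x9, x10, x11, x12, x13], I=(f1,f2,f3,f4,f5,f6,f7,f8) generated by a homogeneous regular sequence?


codim=8, depth=dim(R/I)=13-8=5
Product=8*5=40


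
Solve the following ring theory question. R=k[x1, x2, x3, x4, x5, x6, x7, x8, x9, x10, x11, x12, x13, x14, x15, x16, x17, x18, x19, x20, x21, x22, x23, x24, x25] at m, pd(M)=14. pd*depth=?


pd+depth=25
depth=25-14=11
pd*depth=14*11=154


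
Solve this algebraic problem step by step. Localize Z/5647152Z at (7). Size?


7-primary part: 5647152=7^6*48
Size=7^6=117649


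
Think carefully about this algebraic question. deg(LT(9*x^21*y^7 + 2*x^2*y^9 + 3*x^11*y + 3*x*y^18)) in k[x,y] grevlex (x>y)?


LT: 9*x^21*y^7
deg_x=21, deg_y=7
Total=21+7=28


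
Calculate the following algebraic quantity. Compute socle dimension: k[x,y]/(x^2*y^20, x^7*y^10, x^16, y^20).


Socle = ann(m) = span of standard monomials u with x*u, y*u in I (staircase corners).
Redundant generators: x^2*y^20
Minimal generators: x^16, x^7*y^10, y^20
Corners: x^6y^19, x^15y^9
Socle dim=2


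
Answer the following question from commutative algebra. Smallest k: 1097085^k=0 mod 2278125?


1097085^k mod 2278125:
k=1: 1097085
k=2: 550350
k=3: 148500
k=4: 1569375
k=5: 1518750
k=6: 0
First zero at k = 6


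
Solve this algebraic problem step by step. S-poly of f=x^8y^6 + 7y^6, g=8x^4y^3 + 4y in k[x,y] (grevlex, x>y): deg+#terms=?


LT(f)=x^8y^6, LT(g)=8x^4y^3
lcm(LM)=x^8y^6
S(f,g) (scaled by 8 to clear denominators) = 8*f - x^4y^3*g = -4x^4y^4 + 56y^6
2 terms, deg 8.
8+2=10


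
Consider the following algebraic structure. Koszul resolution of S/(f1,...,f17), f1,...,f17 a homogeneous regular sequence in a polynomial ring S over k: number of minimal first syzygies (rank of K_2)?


Regular sequence => Koszul complex is the minimal free resolution.
Syz_1 minimally generated by Koszul relations f_i*e_j - f_j*e_i (i<j): mu(Syz_1) = beta_2 = C(m,2) = m(m-1)/2
m=17
17*16/2 = 136


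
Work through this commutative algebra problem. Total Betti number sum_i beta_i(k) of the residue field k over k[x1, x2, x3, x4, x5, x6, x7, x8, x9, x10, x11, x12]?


Koszul resolution: beta_i(k)=C(n,i), n=12
sum_i C(12,i) = 2^12 = 4096


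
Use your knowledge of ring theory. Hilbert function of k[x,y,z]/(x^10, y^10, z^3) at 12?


Need i<10, j<10, k<3 with i+j+k=12.
For each i, j ranges over max(0,12-i-2)..min(9,12-i):
  i=0: j in [10,9] -> 0
  i=1: j in [9,9] -> 1
  i=2: j in [8,9] -> 2
  i=3: j in [7,9] -> 3
  i=4: j in [6,8] -> 3
  i=5: j in [5,7] -> 3
  i=6: j in [4,6] -> 3
  i=7: j in [3,5] -> 3
  i=8: j in [2,4] -> 3
  i=9: j in [1,3] -> 3
H(12) = 0+1+2+3+3+3+3+3+3+3 = 24


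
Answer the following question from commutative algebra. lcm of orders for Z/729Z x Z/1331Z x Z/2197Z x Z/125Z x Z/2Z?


Exponent = lcm of the cyclic orders; pairwise coprime => product.
3^6*11^3*13^3*5^3*2^1=729*1331*2197*125*2=532936725750


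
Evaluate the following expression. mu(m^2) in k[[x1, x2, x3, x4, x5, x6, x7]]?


C(n+d-1,d)=C(8,2)=28


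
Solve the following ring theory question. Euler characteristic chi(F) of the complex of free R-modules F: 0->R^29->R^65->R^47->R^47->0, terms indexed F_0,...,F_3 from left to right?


chi = sum (-1)^i * rank:
(-1)^0*29=29
(-1)^1*65=-65
(-1)^2*47=47
(-1)^3*47=-47
chi=-36


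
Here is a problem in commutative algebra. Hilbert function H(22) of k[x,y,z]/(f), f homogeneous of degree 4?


C(24,2)-C(20,2)=276-190=86


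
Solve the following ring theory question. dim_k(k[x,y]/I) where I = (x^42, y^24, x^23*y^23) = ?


k[x,y]/I, I = (x^42, y^24, x^23*y^23)
Rect: 42x24=1008. Corner: (42-23)x(24-23)=19.
dim = 1008-19 = 989


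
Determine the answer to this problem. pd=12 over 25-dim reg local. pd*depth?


pd+depth=25
depth=25-12=13
pd*depth=12*13=156


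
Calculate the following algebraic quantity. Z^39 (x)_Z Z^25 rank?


rank(M(x)N) = rank(M)*rank(N)
39*25 = 975


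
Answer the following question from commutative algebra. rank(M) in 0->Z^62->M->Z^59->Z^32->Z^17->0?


Alt sum=0:
(-1)^0*62 + (-1)^1*? + (-1)^2*59 + (-1)^3*32 + (-1)^4*17=0
rank(M)=106


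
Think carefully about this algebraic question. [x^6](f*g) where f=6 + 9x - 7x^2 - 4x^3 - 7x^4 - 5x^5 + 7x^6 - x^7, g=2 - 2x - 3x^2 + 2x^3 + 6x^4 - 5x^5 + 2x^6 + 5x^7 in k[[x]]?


[x^6] = sum a_i*b_j, i+j=6
  6*2=12
  9*-5=-45
  -7*6=-42
  -4*2=-8
  -7*-3=21
  -5*-2=10
  7*2=14
Sum=-38


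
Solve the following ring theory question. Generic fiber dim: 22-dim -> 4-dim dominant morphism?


dim(fiber)=dim(X)-dim(Y)=22-4=18


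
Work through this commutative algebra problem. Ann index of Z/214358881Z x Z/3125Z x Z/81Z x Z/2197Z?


Exponent = lcm of the cyclic orders; pairwise coprime => product.
11^8*5^5*3^4*13^3=214358881*3125*81*2197=119208323081615625


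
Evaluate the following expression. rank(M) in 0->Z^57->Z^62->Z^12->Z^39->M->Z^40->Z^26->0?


Alt sum=0:
(-1)^0*57 + (-1)^1*62 + (-1)^2*12 + (-1)^3*39 + (-1)^4*? + (-1)^5*40 + (-1)^6*26=0
rank(M)=46


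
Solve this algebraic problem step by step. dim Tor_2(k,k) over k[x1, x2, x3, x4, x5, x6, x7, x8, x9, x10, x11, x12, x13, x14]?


Koszul: C(n,i)=C(14,2)=91


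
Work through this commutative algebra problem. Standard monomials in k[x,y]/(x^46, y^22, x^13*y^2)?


k[x,y]/I, I = (x^46, y^22, x^13*y^2)
Rect: 46x22=1012. Corner: (46-13)x(22-2)=660.
dim = 1012-660 = 352


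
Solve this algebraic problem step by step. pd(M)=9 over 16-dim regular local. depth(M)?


pd+depth=depth(R)=16
depth=16-9=7


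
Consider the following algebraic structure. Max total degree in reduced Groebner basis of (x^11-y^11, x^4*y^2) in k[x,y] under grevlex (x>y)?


LT(f1)=x^11, LT(f2)=x^4y^2, lcm=x^11y^2
S(f1,f2) = y^2*f1 - x^7*f2 = -y^13
Reduced GB = {f1, f2, y^13}; degrees 11, 6, 13
Max = 13


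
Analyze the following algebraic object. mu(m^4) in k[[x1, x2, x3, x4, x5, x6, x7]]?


C(n+d-1,d)=C(10,4)=210


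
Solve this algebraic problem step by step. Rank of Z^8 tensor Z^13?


rank(M(x)N) = rank(M)*rank(N)
8*13 = 104


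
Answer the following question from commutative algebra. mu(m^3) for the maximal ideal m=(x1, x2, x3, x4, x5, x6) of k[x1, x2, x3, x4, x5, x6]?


Graded Nakayama: mu(m^d) = dim_k (m^d/m^(d+1)) = #degree-3 monomials in 6 vars
C(n+d-1,d)=C(8,3)=56


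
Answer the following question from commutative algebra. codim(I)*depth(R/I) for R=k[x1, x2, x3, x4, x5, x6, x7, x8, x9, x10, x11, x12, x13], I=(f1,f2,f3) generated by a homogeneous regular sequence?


codim=3, depth=dim(R/I)=13-3=10
Product=3*10=30


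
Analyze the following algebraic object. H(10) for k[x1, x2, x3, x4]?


C(d+n-1,n-1)=C(13,3)=286


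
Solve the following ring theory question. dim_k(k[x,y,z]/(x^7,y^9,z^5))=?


Basis: x^iy^jz^k, i<7,j<9,k<5
7*9*5=315


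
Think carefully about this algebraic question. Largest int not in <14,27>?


gcd(14,27)=1 => F=ab-a-b=14*27-14-27=378-41=337


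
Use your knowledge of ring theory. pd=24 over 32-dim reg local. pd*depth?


pd+depth=32
depth=32-24=8
pd*depth=24*8=192


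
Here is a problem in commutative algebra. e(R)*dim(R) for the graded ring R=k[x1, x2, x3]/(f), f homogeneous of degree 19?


e(R)=deg(f)=19, dim(R)=3-1=2
e*dim=19*2=38


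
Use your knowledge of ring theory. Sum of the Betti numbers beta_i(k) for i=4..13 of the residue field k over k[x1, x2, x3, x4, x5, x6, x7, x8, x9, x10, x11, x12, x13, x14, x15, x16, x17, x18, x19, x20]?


Koszul resolution: beta_i(k)=C(n,i), n=20
C(20,4)=4845, C(20,5)=15504, C(20,6)=38760, C(20,7)=77520, C(20,8)=125970, C(20,9)=167960, C(20,10)=184756, C(20,11)=167960, C(20,12)=125970, C(20,13)=77520
Sum=986765


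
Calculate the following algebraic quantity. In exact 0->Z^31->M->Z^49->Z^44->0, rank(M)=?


Alt sum=0:
(-1)^0*31 + (-1)^1*? + (-1)^2*49 + (-1)^3*44=0
rank(M)=36


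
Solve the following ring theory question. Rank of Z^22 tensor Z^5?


rank(M(x)N) = rank(M)*rank(N)
22*5 = 110


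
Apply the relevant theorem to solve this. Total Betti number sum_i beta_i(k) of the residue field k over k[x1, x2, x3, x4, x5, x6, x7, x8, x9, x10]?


Koszul resolution: beta_i(k)=C(n,i), n=10
sum_i C(10,i) = 2^10 = 1024
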